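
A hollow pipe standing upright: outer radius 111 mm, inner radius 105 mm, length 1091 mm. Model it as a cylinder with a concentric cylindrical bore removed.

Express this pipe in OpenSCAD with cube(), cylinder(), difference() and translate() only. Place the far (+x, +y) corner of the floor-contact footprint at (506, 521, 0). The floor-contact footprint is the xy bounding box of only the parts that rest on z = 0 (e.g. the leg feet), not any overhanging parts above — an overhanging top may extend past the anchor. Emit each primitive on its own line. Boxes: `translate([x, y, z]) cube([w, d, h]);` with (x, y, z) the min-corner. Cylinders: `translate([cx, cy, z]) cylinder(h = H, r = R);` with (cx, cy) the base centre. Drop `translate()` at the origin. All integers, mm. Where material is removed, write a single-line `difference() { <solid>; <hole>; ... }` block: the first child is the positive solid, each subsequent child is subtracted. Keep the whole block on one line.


difference() { translate([395, 410, 0]) cylinder(h = 1091, r = 111); translate([395, 410, 0]) cylinder(h = 1091, r = 105); }


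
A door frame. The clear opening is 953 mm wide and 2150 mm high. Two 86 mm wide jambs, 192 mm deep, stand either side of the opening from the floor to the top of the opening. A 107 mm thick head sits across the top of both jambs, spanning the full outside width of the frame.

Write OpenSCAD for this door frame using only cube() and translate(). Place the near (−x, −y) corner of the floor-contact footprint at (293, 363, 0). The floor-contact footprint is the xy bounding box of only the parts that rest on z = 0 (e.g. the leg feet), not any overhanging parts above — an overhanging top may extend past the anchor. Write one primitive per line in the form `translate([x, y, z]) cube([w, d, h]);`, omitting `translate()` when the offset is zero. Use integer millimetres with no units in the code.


translate([293, 363, 0]) cube([86, 192, 2150]);
translate([1332, 363, 0]) cube([86, 192, 2150]);
translate([293, 363, 2150]) cube([1125, 192, 107]);


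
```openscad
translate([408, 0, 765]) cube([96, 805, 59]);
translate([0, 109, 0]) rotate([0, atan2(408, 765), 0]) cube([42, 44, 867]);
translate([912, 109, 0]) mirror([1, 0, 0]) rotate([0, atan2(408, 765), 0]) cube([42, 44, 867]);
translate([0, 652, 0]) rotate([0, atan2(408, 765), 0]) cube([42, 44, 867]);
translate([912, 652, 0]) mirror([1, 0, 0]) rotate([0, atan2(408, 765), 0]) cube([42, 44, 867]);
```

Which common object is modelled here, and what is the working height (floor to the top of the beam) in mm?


A sawhorse. The overall height is 824 mm.

A beam across two mirrored pairs of raked legs — a sawhorse. The beam's underside is at z = 765 (matching the legs' vertical rise in atan2(408, 765)) and the beam is 59 mm tall, so its top is at 765 + 59 = 824 mm. The raked legs top out at the beam's underside, so that is the highest point.


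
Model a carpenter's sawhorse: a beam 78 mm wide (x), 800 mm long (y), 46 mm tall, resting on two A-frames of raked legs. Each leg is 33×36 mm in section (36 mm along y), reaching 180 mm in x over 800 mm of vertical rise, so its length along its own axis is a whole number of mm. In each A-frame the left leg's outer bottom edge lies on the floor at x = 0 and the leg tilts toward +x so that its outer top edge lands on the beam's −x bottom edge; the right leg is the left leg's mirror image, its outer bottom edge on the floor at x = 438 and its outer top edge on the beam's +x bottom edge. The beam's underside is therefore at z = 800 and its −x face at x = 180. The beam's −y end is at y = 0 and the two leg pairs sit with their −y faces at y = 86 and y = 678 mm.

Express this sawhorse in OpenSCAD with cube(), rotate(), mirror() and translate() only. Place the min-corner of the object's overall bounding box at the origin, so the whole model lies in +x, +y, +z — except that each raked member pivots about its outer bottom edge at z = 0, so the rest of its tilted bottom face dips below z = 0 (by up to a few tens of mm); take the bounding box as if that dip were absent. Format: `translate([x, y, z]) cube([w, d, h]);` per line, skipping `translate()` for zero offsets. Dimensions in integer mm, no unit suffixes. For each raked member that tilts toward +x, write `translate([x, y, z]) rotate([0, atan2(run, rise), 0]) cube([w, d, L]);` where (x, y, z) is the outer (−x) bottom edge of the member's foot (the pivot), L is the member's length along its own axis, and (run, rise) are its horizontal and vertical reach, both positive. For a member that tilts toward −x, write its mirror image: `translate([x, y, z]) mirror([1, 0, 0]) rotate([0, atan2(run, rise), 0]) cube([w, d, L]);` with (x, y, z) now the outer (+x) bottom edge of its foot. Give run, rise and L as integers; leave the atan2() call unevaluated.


translate([180, 0, 800]) cube([78, 800, 46]);
translate([0, 86, 0]) rotate([0, atan2(180, 800), 0]) cube([33, 36, 820]);
translate([438, 86, 0]) mirror([1, 0, 0]) rotate([0, atan2(180, 800), 0]) cube([33, 36, 820]);
translate([0, 678, 0]) rotate([0, atan2(180, 800), 0]) cube([33, 36, 820]);
translate([438, 678, 0]) mirror([1, 0, 0]) rotate([0, atan2(180, 800), 0]) cube([33, 36, 820]);


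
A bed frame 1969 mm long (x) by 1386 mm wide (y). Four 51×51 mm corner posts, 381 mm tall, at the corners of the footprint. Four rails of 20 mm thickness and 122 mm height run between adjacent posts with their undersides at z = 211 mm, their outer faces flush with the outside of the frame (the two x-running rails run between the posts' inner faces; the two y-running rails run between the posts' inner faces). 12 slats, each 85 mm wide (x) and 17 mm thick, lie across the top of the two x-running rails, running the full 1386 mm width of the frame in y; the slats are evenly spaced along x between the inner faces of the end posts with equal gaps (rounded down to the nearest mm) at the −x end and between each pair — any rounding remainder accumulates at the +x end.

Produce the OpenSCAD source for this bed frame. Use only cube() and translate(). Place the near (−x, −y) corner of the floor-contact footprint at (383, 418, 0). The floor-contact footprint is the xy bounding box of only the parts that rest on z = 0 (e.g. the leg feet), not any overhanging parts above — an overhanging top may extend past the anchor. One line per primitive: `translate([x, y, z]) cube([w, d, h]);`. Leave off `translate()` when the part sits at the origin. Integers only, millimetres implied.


translate([383, 418, 0]) cube([51, 51, 381]);
translate([383, 1753, 0]) cube([51, 51, 381]);
translate([2301, 418, 0]) cube([51, 51, 381]);
translate([2301, 1753, 0]) cube([51, 51, 381]);
translate([434, 418, 211]) cube([1867, 20, 122]);
translate([434, 1784, 211]) cube([1867, 20, 122]);
translate([383, 469, 211]) cube([20, 1284, 122]);
translate([2332, 469, 211]) cube([20, 1284, 122]);
translate([499, 418, 333]) cube([85, 1386, 17]);
translate([649, 418, 333]) cube([85, 1386, 17]);
translate([799, 418, 333]) cube([85, 1386, 17]);
translate([949, 418, 333]) cube([85, 1386, 17]);
translate([1099, 418, 333]) cube([85, 1386, 17]);
translate([1249, 418, 333]) cube([85, 1386, 17]);
translate([1399, 418, 333]) cube([85, 1386, 17]);
translate([1549, 418, 333]) cube([85, 1386, 17]);
translate([1699, 418, 333]) cube([85, 1386, 17]);
translate([1849, 418, 333]) cube([85, 1386, 17]);
translate([1999, 418, 333]) cube([85, 1386, 17]);
translate([2149, 418, 333]) cube([85, 1386, 17]);


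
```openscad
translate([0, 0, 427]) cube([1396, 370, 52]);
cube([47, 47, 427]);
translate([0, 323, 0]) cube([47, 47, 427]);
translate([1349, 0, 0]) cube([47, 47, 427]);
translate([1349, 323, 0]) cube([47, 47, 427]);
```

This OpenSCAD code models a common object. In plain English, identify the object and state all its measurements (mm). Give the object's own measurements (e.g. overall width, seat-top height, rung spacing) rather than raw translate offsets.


A bench: a 1396×370 mm seat slab, 52 mm thick, top at z = 479 mm, on four 47×47 mm square legs flush with the seat corners and standing on z = 0.


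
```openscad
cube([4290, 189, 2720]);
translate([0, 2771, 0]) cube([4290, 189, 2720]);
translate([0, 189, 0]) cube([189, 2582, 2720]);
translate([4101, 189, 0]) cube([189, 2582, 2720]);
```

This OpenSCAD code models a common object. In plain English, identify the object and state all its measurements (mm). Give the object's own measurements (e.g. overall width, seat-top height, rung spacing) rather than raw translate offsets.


The wall frame of a small rectangular building: four walls, each 2720 mm tall and 189 mm thick, enclosing a footprint 4290 mm (x) by 2960 mm (y) outside-to-outside, with no floor or roof. The front and back walls (the −y and +y sides) span the full width; the two side walls fit between them.


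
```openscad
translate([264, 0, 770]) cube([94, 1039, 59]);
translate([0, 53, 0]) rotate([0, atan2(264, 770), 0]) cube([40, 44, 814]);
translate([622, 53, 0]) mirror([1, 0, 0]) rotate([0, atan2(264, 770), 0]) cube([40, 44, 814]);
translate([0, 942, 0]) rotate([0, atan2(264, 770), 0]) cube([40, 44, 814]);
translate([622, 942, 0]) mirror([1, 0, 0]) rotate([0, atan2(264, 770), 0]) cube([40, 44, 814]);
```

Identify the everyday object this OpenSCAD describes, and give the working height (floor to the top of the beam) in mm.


A sawhorse. The overall height is 829 mm.

A beam across two mirrored pairs of raked legs — a sawhorse. The beam's underside is at z = 770 (matching the legs' vertical rise in atan2(264, 770)) and the beam is 59 mm tall, so its top is at 770 + 59 = 829 mm. The raked legs top out at the beam's underside, so that is the highest point.


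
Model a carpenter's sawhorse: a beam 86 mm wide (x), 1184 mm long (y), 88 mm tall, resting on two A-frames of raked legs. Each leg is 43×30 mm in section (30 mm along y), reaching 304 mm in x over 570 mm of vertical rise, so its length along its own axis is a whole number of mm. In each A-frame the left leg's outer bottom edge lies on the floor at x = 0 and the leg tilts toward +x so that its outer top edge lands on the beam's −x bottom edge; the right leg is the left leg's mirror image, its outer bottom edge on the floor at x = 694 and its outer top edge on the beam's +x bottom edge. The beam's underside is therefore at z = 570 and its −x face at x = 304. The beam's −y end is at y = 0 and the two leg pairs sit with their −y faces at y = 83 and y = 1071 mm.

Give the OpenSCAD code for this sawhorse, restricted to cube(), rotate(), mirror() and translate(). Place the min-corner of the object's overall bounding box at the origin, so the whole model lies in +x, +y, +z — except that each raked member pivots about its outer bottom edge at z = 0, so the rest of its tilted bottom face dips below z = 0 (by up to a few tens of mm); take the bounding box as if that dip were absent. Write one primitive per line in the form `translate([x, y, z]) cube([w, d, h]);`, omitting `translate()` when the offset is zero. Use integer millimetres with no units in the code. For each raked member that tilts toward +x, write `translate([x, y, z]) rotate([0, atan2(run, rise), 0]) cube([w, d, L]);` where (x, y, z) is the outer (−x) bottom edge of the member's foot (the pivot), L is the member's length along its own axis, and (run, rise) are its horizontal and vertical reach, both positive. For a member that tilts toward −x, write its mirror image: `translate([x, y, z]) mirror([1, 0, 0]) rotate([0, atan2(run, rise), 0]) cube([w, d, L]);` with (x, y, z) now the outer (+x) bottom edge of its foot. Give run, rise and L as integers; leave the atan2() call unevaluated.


translate([304, 0, 570]) cube([86, 1184, 88]);
translate([0, 83, 0]) rotate([0, atan2(304, 570), 0]) cube([43, 30, 646]);
translate([694, 83, 0]) mirror([1, 0, 0]) rotate([0, atan2(304, 570), 0]) cube([43, 30, 646]);
translate([0, 1071, 0]) rotate([0, atan2(304, 570), 0]) cube([43, 30, 646]);
translate([694, 1071, 0]) mirror([1, 0, 0]) rotate([0, atan2(304, 570), 0]) cube([43, 30, 646]);


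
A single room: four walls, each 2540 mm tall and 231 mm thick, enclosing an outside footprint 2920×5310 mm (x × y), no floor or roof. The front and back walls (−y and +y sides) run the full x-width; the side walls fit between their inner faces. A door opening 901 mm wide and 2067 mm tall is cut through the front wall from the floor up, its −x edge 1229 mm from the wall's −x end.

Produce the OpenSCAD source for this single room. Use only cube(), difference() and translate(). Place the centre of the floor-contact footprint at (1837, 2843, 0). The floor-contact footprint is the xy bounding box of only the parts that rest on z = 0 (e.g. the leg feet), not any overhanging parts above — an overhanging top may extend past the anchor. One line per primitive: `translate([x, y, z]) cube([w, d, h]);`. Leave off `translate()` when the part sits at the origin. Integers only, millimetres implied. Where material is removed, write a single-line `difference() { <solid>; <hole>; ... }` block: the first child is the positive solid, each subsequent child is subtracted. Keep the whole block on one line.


difference() { translate([377, 188, 0]) cube([2920, 231, 2540]); translate([1606, 188, 0]) cube([901, 231, 2067]); }
translate([377, 5267, 0]) cube([2920, 231, 2540]);
translate([377, 419, 0]) cube([231, 4848, 2540]);
translate([3066, 419, 0]) cube([231, 4848, 2540]);


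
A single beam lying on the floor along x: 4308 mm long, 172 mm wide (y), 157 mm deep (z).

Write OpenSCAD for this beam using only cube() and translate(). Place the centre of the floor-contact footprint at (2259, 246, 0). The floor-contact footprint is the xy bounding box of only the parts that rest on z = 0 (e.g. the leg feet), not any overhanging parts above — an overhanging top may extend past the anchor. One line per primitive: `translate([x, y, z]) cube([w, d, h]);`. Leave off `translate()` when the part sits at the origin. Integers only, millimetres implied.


translate([105, 160, 0]) cube([4308, 172, 157]);


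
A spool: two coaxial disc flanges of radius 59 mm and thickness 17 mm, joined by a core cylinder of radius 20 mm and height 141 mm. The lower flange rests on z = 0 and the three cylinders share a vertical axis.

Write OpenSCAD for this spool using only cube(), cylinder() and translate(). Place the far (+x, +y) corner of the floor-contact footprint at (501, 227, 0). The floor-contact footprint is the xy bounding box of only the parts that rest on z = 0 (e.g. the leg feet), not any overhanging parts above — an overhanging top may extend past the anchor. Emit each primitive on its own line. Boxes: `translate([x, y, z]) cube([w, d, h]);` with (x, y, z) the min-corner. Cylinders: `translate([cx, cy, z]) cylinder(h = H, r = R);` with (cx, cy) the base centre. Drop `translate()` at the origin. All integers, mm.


translate([442, 168, 0]) cylinder(h = 17, r = 59);
translate([442, 168, 17]) cylinder(h = 141, r = 20);
translate([442, 168, 158]) cylinder(h = 17, r = 59);


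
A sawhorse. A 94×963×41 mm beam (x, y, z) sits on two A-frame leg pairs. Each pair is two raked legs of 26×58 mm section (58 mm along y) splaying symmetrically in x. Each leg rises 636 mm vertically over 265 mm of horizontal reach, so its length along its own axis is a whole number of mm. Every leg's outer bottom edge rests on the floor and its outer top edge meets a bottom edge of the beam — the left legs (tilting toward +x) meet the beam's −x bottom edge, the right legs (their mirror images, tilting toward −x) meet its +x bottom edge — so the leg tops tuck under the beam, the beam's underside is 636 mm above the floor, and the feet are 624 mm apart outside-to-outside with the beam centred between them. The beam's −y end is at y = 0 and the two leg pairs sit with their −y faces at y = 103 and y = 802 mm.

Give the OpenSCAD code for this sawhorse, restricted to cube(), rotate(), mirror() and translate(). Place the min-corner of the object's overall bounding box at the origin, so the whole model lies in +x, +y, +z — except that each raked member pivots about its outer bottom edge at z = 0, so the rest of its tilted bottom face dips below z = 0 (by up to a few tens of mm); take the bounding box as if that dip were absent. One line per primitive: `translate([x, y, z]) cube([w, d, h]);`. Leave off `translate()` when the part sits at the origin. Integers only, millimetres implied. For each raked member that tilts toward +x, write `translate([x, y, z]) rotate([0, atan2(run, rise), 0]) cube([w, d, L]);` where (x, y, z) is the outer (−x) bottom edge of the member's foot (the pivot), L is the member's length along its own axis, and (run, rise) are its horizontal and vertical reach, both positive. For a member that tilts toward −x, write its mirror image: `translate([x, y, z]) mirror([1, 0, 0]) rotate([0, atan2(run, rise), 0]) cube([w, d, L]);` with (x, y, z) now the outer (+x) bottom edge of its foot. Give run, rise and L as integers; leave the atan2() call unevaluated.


translate([265, 0, 636]) cube([94, 963, 41]);
translate([0, 103, 0]) rotate([0, atan2(265, 636), 0]) cube([26, 58, 689]);
translate([624, 103, 0]) mirror([1, 0, 0]) rotate([0, atan2(265, 636), 0]) cube([26, 58, 689]);
translate([0, 802, 0]) rotate([0, atan2(265, 636), 0]) cube([26, 58, 689]);
translate([624, 802, 0]) mirror([1, 0, 0]) rotate([0, atan2(265, 636), 0]) cube([26, 58, 689]);


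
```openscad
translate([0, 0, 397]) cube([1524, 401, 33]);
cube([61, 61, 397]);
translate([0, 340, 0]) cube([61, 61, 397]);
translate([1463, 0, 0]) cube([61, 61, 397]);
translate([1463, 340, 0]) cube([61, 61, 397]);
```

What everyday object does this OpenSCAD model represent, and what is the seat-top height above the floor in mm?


A bench. The seat-top height is 430 mm.

A long slab on four corner posts — a bench. The slab sits at z = 397 with thickness 33, so the top is 397 + 33 = 430 mm.


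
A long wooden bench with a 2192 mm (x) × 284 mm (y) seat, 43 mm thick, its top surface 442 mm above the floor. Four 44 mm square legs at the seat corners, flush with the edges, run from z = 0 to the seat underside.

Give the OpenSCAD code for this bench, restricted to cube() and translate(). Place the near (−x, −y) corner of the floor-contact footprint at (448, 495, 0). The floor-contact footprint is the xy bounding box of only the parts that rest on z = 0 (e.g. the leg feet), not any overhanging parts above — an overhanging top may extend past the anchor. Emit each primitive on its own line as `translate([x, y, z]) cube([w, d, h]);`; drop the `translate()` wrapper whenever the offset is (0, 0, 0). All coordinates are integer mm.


translate([448, 495, 399]) cube([2192, 284, 43]);
translate([448, 495, 0]) cube([44, 44, 399]);
translate([448, 735, 0]) cube([44, 44, 399]);
translate([2596, 495, 0]) cube([44, 44, 399]);
translate([2596, 735, 0]) cube([44, 44, 399]);


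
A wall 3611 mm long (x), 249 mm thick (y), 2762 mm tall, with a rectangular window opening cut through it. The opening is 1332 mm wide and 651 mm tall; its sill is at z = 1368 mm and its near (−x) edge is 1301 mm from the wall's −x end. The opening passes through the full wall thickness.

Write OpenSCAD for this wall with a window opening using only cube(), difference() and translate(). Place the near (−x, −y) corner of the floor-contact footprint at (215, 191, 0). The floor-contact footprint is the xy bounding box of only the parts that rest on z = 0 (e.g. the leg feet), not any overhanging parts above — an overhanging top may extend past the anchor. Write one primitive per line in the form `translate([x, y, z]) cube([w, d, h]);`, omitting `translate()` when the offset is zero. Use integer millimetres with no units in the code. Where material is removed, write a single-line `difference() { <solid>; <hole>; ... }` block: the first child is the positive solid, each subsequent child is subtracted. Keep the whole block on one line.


difference() { translate([215, 191, 0]) cube([3611, 249, 2762]); translate([1516, 191, 1368]) cube([1332, 249, 651]); }


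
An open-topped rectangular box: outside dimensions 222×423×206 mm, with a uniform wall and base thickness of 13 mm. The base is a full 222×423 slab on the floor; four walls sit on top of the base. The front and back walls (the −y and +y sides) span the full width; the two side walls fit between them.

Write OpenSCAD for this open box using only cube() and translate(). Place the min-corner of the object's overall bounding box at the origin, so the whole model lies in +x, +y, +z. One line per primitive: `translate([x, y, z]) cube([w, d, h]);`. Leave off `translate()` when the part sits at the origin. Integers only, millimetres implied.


cube([222, 423, 13]);
translate([0, 0, 13]) cube([222, 13, 193]);
translate([0, 410, 13]) cube([222, 13, 193]);
translate([0, 13, 13]) cube([13, 397, 193]);
translate([209, 13, 13]) cube([13, 397, 193]);


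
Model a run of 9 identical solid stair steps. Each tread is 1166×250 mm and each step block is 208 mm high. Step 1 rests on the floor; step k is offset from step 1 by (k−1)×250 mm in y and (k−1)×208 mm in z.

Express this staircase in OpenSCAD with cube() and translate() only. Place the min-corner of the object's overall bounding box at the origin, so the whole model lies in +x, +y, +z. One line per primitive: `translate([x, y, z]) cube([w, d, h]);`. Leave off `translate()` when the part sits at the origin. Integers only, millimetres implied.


cube([1166, 250, 208]);
translate([0, 250, 208]) cube([1166, 250, 208]);
translate([0, 500, 416]) cube([1166, 250, 208]);
translate([0, 750, 624]) cube([1166, 250, 208]);
translate([0, 1000, 832]) cube([1166, 250, 208]);
translate([0, 1250, 1040]) cube([1166, 250, 208]);
translate([0, 1500, 1248]) cube([1166, 250, 208]);
translate([0, 1750, 1456]) cube([1166, 250, 208]);
translate([0, 2000, 1664]) cube([1166, 250, 208]);


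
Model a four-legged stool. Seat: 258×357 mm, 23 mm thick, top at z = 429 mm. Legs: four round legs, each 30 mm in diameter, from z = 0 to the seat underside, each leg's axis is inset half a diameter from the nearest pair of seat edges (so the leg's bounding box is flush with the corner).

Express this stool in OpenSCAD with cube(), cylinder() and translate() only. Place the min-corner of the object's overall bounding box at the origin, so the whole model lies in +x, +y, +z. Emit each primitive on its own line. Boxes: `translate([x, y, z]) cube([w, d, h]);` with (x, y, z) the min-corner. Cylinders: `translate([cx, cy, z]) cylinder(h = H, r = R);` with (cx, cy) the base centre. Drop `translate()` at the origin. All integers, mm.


// leg_h = 429 - 23 = 406
translate([0, 0, 406]) cube([258, 357, 23]);
translate([15, 15, 0]) cylinder(h = 406, r = 15);
translate([243, 15, 0]) cylinder(h = 406, r = 15);
translate([15, 342, 0]) cylinder(h = 406, r = 15);
translate([243, 342, 0]) cylinder(h = 406, r = 15);


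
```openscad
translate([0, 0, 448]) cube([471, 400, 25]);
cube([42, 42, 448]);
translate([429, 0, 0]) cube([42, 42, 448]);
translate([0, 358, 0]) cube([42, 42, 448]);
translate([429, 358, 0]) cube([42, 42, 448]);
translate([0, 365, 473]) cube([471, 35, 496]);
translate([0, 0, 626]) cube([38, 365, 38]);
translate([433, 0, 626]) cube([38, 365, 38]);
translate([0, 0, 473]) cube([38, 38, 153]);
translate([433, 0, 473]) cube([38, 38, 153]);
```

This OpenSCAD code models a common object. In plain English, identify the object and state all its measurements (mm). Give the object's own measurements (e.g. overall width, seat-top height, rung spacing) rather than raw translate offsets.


A chair. The seat is a 471×400×25 mm slab with its top at z = 473 mm, on four 42×42 mm corner legs (flush with the seat edges, standing on z = 0). A flat backrest 35 mm thick, 496 mm tall, spans the full seat width and rises from the seat top along its +y edge, rear face flush with the rear of the seat. Two armrests of 38×38 mm section run along each side from the seat's front edge to the front of the backrest, top faces 191 mm above the seat top and outer faces flush with the seat's x-edges; a 38×38 mm post under the front of each armrest stands on the seat at the front corner.


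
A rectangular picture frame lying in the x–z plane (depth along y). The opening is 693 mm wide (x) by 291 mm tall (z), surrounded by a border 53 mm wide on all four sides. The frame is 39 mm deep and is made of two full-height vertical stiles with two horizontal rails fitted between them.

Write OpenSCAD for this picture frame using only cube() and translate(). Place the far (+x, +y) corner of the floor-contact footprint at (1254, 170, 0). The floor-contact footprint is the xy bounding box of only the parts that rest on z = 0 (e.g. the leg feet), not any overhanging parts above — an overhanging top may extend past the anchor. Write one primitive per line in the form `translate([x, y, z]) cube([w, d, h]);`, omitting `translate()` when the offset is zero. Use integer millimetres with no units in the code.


translate([455, 131, 0]) cube([53, 39, 397]);
translate([1201, 131, 0]) cube([53, 39, 397]);
translate([508, 131, 0]) cube([693, 39, 53]);
translate([508, 131, 344]) cube([693, 39, 53]);


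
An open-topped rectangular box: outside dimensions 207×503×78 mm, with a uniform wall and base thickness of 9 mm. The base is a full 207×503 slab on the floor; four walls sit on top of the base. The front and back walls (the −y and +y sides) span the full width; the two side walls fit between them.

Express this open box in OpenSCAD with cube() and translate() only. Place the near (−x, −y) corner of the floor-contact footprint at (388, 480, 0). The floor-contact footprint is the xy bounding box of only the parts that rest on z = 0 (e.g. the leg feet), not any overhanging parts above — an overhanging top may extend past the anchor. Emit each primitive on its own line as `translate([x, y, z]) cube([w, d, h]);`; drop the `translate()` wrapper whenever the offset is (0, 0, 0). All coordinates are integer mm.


translate([388, 480, 0]) cube([207, 503, 9]);
translate([388, 480, 9]) cube([207, 9, 69]);
translate([388, 974, 9]) cube([207, 9, 69]);
translate([388, 489, 9]) cube([9, 485, 69]);
translate([586, 489, 9]) cube([9, 485, 69]);


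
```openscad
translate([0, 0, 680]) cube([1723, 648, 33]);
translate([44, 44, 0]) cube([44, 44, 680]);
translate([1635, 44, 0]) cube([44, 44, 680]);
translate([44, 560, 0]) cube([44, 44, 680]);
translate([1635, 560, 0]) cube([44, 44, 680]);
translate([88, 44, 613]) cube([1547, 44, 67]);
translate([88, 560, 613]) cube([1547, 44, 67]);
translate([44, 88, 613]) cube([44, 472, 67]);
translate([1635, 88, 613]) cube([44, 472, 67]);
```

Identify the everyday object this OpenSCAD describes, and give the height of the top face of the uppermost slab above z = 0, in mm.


A table. The table height is 713 mm.

A 1723×648×33 slab sits at z = 680 on four 44 mm square posts — a table. The top surface is at 680 + 33 = 713 mm.


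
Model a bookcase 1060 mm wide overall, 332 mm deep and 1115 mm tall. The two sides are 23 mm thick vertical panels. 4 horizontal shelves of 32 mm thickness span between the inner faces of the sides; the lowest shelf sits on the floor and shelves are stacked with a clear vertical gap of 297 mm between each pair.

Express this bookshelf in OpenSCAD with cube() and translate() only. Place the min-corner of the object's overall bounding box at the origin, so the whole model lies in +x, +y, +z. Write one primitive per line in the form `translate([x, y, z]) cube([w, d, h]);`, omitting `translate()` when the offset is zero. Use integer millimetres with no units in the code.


cube([23, 332, 1115]);
translate([1037, 0, 0]) cube([23, 332, 1115]);
translate([23, 0, 0]) cube([1014, 332, 32]);
translate([23, 0, 329]) cube([1014, 332, 32]);
translate([23, 0, 658]) cube([1014, 332, 32]);
translate([23, 0, 987]) cube([1014, 332, 32]);


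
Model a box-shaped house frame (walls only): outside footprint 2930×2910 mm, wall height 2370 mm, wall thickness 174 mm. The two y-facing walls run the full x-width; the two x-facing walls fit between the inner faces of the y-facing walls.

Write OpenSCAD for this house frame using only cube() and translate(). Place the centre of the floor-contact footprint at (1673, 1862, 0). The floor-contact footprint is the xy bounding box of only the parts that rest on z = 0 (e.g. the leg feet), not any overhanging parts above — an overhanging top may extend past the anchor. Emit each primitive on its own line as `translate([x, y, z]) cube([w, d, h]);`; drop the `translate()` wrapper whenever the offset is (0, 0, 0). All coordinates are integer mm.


translate([208, 407, 0]) cube([2930, 174, 2370]);
translate([208, 3143, 0]) cube([2930, 174, 2370]);
translate([208, 581, 0]) cube([174, 2562, 2370]);
translate([2964, 581, 0]) cube([174, 2562, 2370]);


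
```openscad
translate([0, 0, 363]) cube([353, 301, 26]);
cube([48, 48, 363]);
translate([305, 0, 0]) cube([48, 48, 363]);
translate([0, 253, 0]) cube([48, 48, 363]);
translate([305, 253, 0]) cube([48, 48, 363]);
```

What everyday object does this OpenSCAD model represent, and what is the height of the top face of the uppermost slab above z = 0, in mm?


A stool. The seat height is 389 mm.

A 353×301×26 slab at z = 363 on four corner posts — a stool. The seat top is 363 + 26 = 389 mm.


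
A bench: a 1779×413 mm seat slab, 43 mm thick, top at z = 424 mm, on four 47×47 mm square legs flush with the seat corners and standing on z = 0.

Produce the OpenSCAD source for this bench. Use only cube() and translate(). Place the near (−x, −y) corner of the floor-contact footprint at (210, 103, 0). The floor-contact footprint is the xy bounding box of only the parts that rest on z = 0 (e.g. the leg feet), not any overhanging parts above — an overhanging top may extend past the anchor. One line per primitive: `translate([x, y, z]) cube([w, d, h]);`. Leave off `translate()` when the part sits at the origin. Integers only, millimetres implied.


translate([210, 103, 381]) cube([1779, 413, 43]);
translate([210, 103, 0]) cube([47, 47, 381]);
translate([210, 469, 0]) cube([47, 47, 381]);
translate([1942, 103, 0]) cube([47, 47, 381]);
translate([1942, 469, 0]) cube([47, 47, 381]);


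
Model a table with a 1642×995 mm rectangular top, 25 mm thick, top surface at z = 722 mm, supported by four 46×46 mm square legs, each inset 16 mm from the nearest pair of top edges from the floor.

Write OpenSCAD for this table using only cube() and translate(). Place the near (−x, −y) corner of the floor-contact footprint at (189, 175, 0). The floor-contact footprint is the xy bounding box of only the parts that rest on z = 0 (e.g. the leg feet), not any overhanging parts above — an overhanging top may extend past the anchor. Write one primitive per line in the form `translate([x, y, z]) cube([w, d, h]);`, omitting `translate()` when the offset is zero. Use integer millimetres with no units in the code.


translate([173, 159, 697]) cube([1642, 995, 25]);
translate([189, 175, 0]) cube([46, 46, 697]);
translate([1753, 175, 0]) cube([46, 46, 697]);
translate([189, 1092, 0]) cube([46, 46, 697]);
translate([1753, 1092, 0]) cube([46, 46, 697]);


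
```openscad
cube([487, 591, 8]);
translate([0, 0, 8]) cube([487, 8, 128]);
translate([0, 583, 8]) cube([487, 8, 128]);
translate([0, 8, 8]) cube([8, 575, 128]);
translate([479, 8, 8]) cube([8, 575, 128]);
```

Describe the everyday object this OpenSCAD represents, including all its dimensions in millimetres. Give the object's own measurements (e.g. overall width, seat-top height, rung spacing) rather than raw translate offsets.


An open-topped rectangular box: outside dimensions 487×591×136 mm, with a uniform wall and base thickness of 8 mm. The base is a full 487×591 slab on the floor; four walls sit on top of the base. The front and back walls (the −y and +y sides) span the full width; the two side walls fit between them.


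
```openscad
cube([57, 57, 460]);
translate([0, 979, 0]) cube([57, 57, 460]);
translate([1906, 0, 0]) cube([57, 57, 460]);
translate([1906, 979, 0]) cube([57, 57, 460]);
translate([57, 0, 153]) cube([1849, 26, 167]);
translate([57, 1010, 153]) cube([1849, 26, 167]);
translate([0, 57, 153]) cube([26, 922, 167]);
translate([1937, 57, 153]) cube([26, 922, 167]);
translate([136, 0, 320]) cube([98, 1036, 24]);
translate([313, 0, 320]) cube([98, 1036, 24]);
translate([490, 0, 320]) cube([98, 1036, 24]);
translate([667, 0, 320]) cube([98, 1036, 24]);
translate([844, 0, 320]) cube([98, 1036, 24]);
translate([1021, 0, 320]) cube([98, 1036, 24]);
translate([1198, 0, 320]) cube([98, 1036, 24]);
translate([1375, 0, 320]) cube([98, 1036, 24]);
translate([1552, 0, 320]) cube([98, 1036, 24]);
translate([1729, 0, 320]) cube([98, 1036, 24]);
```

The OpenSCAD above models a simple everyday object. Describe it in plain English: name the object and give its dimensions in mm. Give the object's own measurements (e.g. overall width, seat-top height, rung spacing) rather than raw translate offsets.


A bed frame 1963 mm long (x) by 1036 mm wide (y). Four 57×57 mm corner posts, 460 mm tall, at the corners of the footprint. Four rails of 26 mm thickness and 167 mm height run between adjacent posts with their undersides at z = 153 mm, their outer faces flush with the outside of the frame (the two x-running rails run between the posts' inner faces; the two y-running rails run between the posts' inner faces). 10 slats, each 98 mm wide (x) and 24 mm thick, lie across the top of the two x-running rails, running the full 1036 mm width of the frame in y; along x they sit between the end posts with a 79 mm gap after the −x posts and between neighbouring slats and before the +x posts.


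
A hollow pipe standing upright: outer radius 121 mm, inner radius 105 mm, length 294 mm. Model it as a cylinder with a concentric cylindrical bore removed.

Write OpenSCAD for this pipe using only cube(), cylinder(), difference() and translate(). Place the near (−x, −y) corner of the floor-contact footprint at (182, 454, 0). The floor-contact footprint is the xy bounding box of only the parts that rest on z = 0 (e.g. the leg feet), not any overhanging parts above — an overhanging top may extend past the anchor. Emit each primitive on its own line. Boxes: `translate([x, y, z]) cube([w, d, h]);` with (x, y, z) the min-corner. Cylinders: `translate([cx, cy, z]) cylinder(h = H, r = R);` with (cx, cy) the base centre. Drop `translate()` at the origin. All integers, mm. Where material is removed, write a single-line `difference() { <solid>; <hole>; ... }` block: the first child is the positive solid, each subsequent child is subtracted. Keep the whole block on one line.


difference() { translate([303, 575, 0]) cylinder(h = 294, r = 121); translate([303, 575, 0]) cylinder(h = 294, r = 105); }


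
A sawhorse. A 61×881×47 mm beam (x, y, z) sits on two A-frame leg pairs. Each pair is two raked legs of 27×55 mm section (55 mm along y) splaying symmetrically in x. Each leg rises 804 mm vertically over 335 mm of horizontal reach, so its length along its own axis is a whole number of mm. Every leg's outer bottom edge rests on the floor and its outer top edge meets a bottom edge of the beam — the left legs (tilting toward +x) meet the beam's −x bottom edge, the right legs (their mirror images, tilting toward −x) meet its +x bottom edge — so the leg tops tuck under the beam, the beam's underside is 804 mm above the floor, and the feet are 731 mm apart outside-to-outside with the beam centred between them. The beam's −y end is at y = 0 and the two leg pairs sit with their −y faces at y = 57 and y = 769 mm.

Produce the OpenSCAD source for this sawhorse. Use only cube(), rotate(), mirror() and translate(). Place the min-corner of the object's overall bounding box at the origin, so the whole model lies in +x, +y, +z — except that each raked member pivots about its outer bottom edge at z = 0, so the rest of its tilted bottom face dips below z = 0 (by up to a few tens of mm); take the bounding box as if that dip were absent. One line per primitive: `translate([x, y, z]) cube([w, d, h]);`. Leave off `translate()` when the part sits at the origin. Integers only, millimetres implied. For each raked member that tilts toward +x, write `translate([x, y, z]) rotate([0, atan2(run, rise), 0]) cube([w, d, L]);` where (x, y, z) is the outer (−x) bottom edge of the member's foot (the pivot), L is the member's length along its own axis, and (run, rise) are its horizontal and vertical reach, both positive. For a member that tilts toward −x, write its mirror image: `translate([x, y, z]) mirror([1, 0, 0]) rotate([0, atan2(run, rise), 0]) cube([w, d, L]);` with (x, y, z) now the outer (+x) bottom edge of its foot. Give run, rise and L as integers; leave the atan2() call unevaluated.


translate([335, 0, 804]) cube([61, 881, 47]);
translate([0, 57, 0]) rotate([0, atan2(335, 804), 0]) cube([27, 55, 871]);
translate([731, 57, 0]) mirror([1, 0, 0]) rotate([0, atan2(335, 804), 0]) cube([27, 55, 871]);
translate([0, 769, 0]) rotate([0, atan2(335, 804), 0]) cube([27, 55, 871]);
translate([731, 769, 0]) mirror([1, 0, 0]) rotate([0, atan2(335, 804), 0]) cube([27, 55, 871]);


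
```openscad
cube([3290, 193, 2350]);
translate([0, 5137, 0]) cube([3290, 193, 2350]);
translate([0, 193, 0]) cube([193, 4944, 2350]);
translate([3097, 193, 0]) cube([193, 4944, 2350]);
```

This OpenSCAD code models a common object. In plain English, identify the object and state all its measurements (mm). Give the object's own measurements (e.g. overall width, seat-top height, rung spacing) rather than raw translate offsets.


The wall frame of a small rectangular building: four walls, each 2350 mm tall and 193 mm thick, enclosing a footprint 3290 mm (x) by 5330 mm (y) outside-to-outside, with no floor or roof. The front and back walls (the −y and +y sides) span the full width; the two side walls fit between them.


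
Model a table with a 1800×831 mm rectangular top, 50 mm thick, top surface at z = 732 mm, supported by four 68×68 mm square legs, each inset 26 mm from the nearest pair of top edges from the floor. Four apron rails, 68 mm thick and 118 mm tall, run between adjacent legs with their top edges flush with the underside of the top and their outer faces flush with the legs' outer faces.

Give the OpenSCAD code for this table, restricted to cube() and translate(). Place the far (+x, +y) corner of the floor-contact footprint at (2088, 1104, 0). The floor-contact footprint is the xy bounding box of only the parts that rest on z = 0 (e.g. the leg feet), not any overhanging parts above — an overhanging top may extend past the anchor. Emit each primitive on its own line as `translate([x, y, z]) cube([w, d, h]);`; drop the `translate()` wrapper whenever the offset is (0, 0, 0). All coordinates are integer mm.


translate([314, 299, 682]) cube([1800, 831, 50]);
translate([340, 325, 0]) cube([68, 68, 682]);
translate([2020, 325, 0]) cube([68, 68, 682]);
translate([340, 1036, 0]) cube([68, 68, 682]);
translate([2020, 1036, 0]) cube([68, 68, 682]);
translate([408, 325, 564]) cube([1612, 68, 118]);
translate([408, 1036, 564]) cube([1612, 68, 118]);
translate([340, 393, 564]) cube([68, 643, 118]);
translate([2020, 393, 564]) cube([68, 643, 118]);


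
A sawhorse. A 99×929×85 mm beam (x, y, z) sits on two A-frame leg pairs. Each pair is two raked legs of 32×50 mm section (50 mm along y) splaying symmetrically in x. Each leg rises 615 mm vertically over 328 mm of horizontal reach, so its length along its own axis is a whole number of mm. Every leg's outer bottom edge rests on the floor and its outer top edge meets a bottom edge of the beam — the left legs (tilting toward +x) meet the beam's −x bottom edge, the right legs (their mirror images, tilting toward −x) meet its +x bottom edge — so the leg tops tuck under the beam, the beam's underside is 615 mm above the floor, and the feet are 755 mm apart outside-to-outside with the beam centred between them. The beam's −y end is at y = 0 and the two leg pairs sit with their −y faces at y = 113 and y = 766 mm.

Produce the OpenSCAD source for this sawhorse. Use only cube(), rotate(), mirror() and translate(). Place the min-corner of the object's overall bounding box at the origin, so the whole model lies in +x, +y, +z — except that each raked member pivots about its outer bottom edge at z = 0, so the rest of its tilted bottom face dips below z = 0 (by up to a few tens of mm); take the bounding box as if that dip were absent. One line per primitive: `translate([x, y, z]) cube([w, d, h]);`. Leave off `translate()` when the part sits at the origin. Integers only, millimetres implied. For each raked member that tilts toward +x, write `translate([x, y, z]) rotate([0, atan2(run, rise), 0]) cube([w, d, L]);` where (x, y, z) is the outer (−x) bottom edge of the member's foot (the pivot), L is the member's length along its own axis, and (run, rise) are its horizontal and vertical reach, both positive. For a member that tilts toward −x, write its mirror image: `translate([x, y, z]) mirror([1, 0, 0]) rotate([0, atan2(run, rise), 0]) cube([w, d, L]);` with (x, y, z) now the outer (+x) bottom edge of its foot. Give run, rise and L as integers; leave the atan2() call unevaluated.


translate([328, 0, 615]) cube([99, 929, 85]);
translate([0, 113, 0]) rotate([0, atan2(328, 615), 0]) cube([32, 50, 697]);
translate([755, 113, 0]) mirror([1, 0, 0]) rotate([0, atan2(328, 615), 0]) cube([32, 50, 697]);
translate([0, 766, 0]) rotate([0, atan2(328, 615), 0]) cube([32, 50, 697]);
translate([755, 766, 0]) mirror([1, 0, 0]) rotate([0, atan2(328, 615), 0]) cube([32, 50, 697]);
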